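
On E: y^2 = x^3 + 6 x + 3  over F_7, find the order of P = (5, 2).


Compute successive multiples of P until we hit O:
  1P = (5, 2)
  2P = (5, 5)
  3P = O

ord(P) = 3


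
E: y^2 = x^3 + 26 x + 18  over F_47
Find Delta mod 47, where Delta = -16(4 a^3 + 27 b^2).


4 a^3 + 27 b^2 = 4*26^3 + 27*18^2 = 70304 + 8748 = 79052
Delta = -16 * (79052) = -1264832
Delta mod 47 = 32

Delta = 32 (mod 47)


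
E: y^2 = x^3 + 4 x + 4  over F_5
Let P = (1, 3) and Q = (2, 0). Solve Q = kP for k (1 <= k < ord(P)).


Enumerate multiples of P until we hit Q = (2, 0):
  1P = (1, 3)
  2P = (2, 0)
Match found at i = 2.

k = 2


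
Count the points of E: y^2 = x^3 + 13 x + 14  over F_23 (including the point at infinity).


For each x in F_23, count y with y^2 = x^3 + 13 x + 14 mod 23:
  x = 2: RHS = 2, y in [5, 18]  -> 2 point(s)
  x = 6: RHS = 9, y in [3, 20]  -> 2 point(s)
  x = 8: RHS = 9, y in [3, 20]  -> 2 point(s)
  x = 9: RHS = 9, y in [3, 20]  -> 2 point(s)
  x = 11: RHS = 16, y in [4, 19]  -> 2 point(s)
  x = 12: RHS = 12, y in [9, 14]  -> 2 point(s)
  x = 18: RHS = 8, y in [10, 13]  -> 2 point(s)
  x = 19: RHS = 13, y in [6, 17]  -> 2 point(s)
  x = 21: RHS = 3, y in [7, 16]  -> 2 point(s)
  x = 22: RHS = 0, y in [0]  -> 1 point(s)
Affine points: 19. Add the point at infinity: total = 20.

#E(F_23) = 20


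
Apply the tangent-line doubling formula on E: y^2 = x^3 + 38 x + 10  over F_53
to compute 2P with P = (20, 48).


Doubling: s = (3 x1^2 + a) / (2 y1)
s = (3*20^2 + 38) / (2*48) mod 53 = 14
x3 = s^2 - 2 x1 mod 53 = 14^2 - 2*20 = 50
y3 = s (x1 - x3) - y1 mod 53 = 14 * (20 - 50) - 48 = 9

2P = (50, 9)


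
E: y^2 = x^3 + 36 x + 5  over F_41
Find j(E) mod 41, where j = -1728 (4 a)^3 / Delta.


Delta = -16(4 a^3 + 27 b^2) mod 41 = 29
-1728 * (4 a)^3 = -1728 * (4*36)^3 mod 41 = 30
j = 30 * 29^(-1) mod 41 = 18

j = 18 (mod 41)


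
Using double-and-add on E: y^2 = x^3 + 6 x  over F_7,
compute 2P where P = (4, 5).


k = 2 = 10_2 (binary, LSB first: 01)
Double-and-add from P = (4, 5):
  bit 0 = 0: acc unchanged = O
  bit 1 = 1: acc = O + (1, 0) = (1, 0)

2P = (1, 0)


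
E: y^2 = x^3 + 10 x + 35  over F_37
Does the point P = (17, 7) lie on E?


Check whether y^2 = x^3 + 10 x + 35 (mod 37) for (x, y) = (17, 7).
LHS: y^2 = 7^2 mod 37 = 12
RHS: x^3 + 10 x + 35 = 17^3 + 10*17 + 35 mod 37 = 12
LHS = RHS

Yes, on the curve


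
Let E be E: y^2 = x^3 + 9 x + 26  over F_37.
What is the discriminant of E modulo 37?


4 a^3 + 27 b^2 = 4*9^3 + 27*26^2 = 2916 + 18252 = 21168
Delta = -16 * (21168) = -338688
Delta mod 37 = 10

Delta = 10 (mod 37)


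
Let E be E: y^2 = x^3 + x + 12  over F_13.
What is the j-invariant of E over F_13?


Delta = -16(4 a^3 + 27 b^2) mod 13 = 11
-1728 * (4 a)^3 = -1728 * (4*1)^3 mod 13 = 12
j = 12 * 11^(-1) mod 13 = 7

j = 7 (mod 13)


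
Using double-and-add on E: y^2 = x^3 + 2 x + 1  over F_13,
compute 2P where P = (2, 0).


k = 2 = 10_2 (binary, LSB first: 01)
Double-and-add from P = (2, 0):
  bit 0 = 0: acc unchanged = O
  bit 1 = 1: acc = O + O = O

2P = O


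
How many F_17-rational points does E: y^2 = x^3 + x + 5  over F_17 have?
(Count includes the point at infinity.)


For each x in F_17, count y with y^2 = x^3 + 1 x + 5 mod 17:
  x = 2: RHS = 15, y in [7, 10]  -> 2 point(s)
  x = 3: RHS = 1, y in [1, 16]  -> 2 point(s)
  x = 5: RHS = 16, y in [4, 13]  -> 2 point(s)
  x = 7: RHS = 15, y in [7, 10]  -> 2 point(s)
  x = 8: RHS = 15, y in [7, 10]  -> 2 point(s)
  x = 11: RHS = 4, y in [2, 15]  -> 2 point(s)
  x = 14: RHS = 9, y in [3, 14]  -> 2 point(s)
Affine points: 14. Add the point at infinity: total = 15.

#E(F_17) = 15


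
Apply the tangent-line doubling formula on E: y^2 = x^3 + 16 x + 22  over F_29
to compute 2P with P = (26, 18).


Doubling: s = (3 x1^2 + a) / (2 y1)
s = (3*26^2 + 16) / (2*18) mod 29 = 2
x3 = s^2 - 2 x1 mod 29 = 2^2 - 2*26 = 10
y3 = s (x1 - x3) - y1 mod 29 = 2 * (26 - 10) - 18 = 14

2P = (10, 14)


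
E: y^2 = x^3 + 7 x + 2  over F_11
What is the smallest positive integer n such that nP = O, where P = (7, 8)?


Compute successive multiples of P until we hit O:
  1P = (7, 8)
  2P = (8, 3)
  3P = (10, 7)
  4P = (10, 4)
  5P = (8, 8)
  6P = (7, 3)
  7P = O

ord(P) = 7


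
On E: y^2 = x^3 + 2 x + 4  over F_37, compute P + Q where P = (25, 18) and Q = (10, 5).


P != Q, so use the chord formula.
s = (y2 - y1) / (x2 - x1) = (24) / (22) mod 37 = 28
x3 = s^2 - x1 - x2 mod 37 = 28^2 - 25 - 10 = 9
y3 = s (x1 - x3) - y1 mod 37 = 28 * (25 - 9) - 18 = 23

P + Q = (9, 23)


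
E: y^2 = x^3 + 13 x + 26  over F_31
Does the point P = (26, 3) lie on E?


Check whether y^2 = x^3 + 13 x + 26 (mod 31) for (x, y) = (26, 3).
LHS: y^2 = 3^2 mod 31 = 9
RHS: x^3 + 13 x + 26 = 26^3 + 13*26 + 26 mod 31 = 22
LHS != RHS

No, not on the curve


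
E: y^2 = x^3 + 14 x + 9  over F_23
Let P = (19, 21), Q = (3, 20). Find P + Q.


P != Q, so use the chord formula.
s = (y2 - y1) / (x2 - x1) = (22) / (7) mod 23 = 13
x3 = s^2 - x1 - x2 mod 23 = 13^2 - 19 - 3 = 9
y3 = s (x1 - x3) - y1 mod 23 = 13 * (19 - 9) - 21 = 17

P + Q = (9, 17)


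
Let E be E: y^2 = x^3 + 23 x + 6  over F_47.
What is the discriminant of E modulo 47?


4 a^3 + 27 b^2 = 4*23^3 + 27*6^2 = 48668 + 972 = 49640
Delta = -16 * (49640) = -794240
Delta mod 47 = 13

Delta = 13 (mod 47)


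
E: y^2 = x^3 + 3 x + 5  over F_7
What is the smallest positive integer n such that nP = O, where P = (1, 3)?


Compute successive multiples of P until we hit O:
  1P = (1, 3)
  2P = (6, 6)
  3P = (4, 5)
  4P = (4, 2)
  5P = (6, 1)
  6P = (1, 4)
  7P = O

ord(P) = 7


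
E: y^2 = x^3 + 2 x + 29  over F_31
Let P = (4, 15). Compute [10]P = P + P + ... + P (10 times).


k = 10 = 1010_2 (binary, LSB first: 0101)
Double-and-add from P = (4, 15):
  bit 0 = 0: acc unchanged = O
  bit 1 = 1: acc = O + (12, 13) = (12, 13)
  bit 2 = 0: acc unchanged = (12, 13)
  bit 3 = 1: acc = (12, 13) + (11, 24) = (5, 3)

10P = (5, 3)


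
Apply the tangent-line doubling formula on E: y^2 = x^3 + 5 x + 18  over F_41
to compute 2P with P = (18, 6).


Doubling: s = (3 x1^2 + a) / (2 y1)
s = (3*18^2 + 5) / (2*6) mod 41 = 37
x3 = s^2 - 2 x1 mod 41 = 37^2 - 2*18 = 21
y3 = s (x1 - x3) - y1 mod 41 = 37 * (18 - 21) - 6 = 6

2P = (21, 6)


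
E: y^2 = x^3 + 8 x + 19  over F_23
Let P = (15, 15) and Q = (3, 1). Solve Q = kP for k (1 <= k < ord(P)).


Enumerate multiples of P until we hit Q = (3, 1):
  1P = (15, 15)
  2P = (17, 10)
  3P = (3, 1)
Match found at i = 3.

k = 3


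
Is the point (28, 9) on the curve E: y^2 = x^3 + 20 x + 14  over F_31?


Check whether y^2 = x^3 + 20 x + 14 (mod 31) for (x, y) = (28, 9).
LHS: y^2 = 9^2 mod 31 = 19
RHS: x^3 + 20 x + 14 = 28^3 + 20*28 + 14 mod 31 = 20
LHS != RHS

No, not on the curve


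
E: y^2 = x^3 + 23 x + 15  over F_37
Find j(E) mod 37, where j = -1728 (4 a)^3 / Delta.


Delta = -16(4 a^3 + 27 b^2) mod 37 = 13
-1728 * (4 a)^3 = -1728 * (4*23)^3 mod 37 = 31
j = 31 * 13^(-1) mod 37 = 28

j = 28 (mod 37)


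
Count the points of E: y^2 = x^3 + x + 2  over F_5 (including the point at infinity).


For each x in F_5, count y with y^2 = x^3 + 1 x + 2 mod 5:
  x = 1: RHS = 4, y in [2, 3]  -> 2 point(s)
  x = 4: RHS = 0, y in [0]  -> 1 point(s)
Affine points: 3. Add the point at infinity: total = 4.

#E(F_5) = 4


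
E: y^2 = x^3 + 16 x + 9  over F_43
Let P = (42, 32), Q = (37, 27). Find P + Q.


P != Q, so use the chord formula.
s = (y2 - y1) / (x2 - x1) = (38) / (38) mod 43 = 1
x3 = s^2 - x1 - x2 mod 43 = 1^2 - 42 - 37 = 8
y3 = s (x1 - x3) - y1 mod 43 = 1 * (42 - 8) - 32 = 2

P + Q = (8, 2)


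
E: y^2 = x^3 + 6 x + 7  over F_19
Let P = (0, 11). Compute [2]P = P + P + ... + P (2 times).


k = 2 = 10_2 (binary, LSB first: 01)
Double-and-add from P = (0, 11):
  bit 0 = 0: acc unchanged = O
  bit 1 = 1: acc = O + (4, 0) = (4, 0)

2P = (4, 0)


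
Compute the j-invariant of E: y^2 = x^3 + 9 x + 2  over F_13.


Delta = -16(4 a^3 + 27 b^2) mod 13 = 2
-1728 * (4 a)^3 = -1728 * (4*9)^3 mod 13 = 12
j = 12 * 2^(-1) mod 13 = 6

j = 6 (mod 13)


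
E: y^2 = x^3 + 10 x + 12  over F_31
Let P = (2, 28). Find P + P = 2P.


Doubling: s = (3 x1^2 + a) / (2 y1)
s = (3*2^2 + 10) / (2*28) mod 31 = 17
x3 = s^2 - 2 x1 mod 31 = 17^2 - 2*2 = 6
y3 = s (x1 - x3) - y1 mod 31 = 17 * (2 - 6) - 28 = 28

2P = (6, 28)


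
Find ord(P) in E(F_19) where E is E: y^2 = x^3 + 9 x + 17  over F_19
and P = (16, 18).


Compute successive multiples of P until we hit O:
  1P = (16, 18)
  2P = (7, 10)
  3P = (5, 15)
  4P = (2, 10)
  5P = (18, 8)
  6P = (10, 9)
  7P = (0, 6)
  8P = (0, 13)
  ... (continuing to 15P)
  15P = O

ord(P) = 15


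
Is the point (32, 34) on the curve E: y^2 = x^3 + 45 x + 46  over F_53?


Check whether y^2 = x^3 + 45 x + 46 (mod 53) for (x, y) = (32, 34).
LHS: y^2 = 34^2 mod 53 = 43
RHS: x^3 + 45 x + 46 = 32^3 + 45*32 + 46 mod 53 = 16
LHS != RHS

No, not on the curve


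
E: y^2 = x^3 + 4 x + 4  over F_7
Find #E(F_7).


For each x in F_7, count y with y^2 = x^3 + 4 x + 4 mod 7:
  x = 0: RHS = 4, y in [2, 5]  -> 2 point(s)
  x = 1: RHS = 2, y in [3, 4]  -> 2 point(s)
  x = 3: RHS = 1, y in [1, 6]  -> 2 point(s)
  x = 4: RHS = 0, y in [0]  -> 1 point(s)
  x = 5: RHS = 2, y in [3, 4]  -> 2 point(s)
Affine points: 9. Add the point at infinity: total = 10.

#E(F_7) = 10


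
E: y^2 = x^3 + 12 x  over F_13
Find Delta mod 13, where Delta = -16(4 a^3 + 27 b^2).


4 a^3 + 27 b^2 = 4*12^3 + 27*0^2 = 6912 + 0 = 6912
Delta = -16 * (6912) = -110592
Delta mod 13 = 12

Delta = 12 (mod 13)


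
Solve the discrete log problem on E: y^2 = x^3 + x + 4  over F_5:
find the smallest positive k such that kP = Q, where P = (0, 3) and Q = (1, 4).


Enumerate multiples of P until we hit Q = (1, 4):
  1P = (0, 3)
  2P = (1, 1)
  3P = (3, 3)
  4P = (2, 2)
  5P = (2, 3)
  6P = (3, 2)
  7P = (1, 4)
Match found at i = 7.

k = 7


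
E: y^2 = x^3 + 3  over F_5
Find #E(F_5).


For each x in F_5, count y with y^2 = x^3 + 0 x + 3 mod 5:
  x = 1: RHS = 4, y in [2, 3]  -> 2 point(s)
  x = 2: RHS = 1, y in [1, 4]  -> 2 point(s)
  x = 3: RHS = 0, y in [0]  -> 1 point(s)
Affine points: 5. Add the point at infinity: total = 6.

#E(F_5) = 6


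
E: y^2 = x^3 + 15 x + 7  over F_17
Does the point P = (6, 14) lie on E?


Check whether y^2 = x^3 + 15 x + 7 (mod 17) for (x, y) = (6, 14).
LHS: y^2 = 14^2 mod 17 = 9
RHS: x^3 + 15 x + 7 = 6^3 + 15*6 + 7 mod 17 = 7
LHS != RHS

No, not on the curve


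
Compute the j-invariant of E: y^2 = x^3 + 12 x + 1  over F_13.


Delta = -16(4 a^3 + 27 b^2) mod 13 = 9
-1728 * (4 a)^3 = -1728 * (4*12)^3 mod 13 = 1
j = 1 * 9^(-1) mod 13 = 3

j = 3 (mod 13)


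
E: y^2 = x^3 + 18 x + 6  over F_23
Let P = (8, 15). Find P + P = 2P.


Doubling: s = (3 x1^2 + a) / (2 y1)
s = (3*8^2 + 18) / (2*15) mod 23 = 7
x3 = s^2 - 2 x1 mod 23 = 7^2 - 2*8 = 10
y3 = s (x1 - x3) - y1 mod 23 = 7 * (8 - 10) - 15 = 17

2P = (10, 17)


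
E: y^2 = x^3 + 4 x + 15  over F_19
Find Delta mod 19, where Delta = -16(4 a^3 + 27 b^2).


4 a^3 + 27 b^2 = 4*4^3 + 27*15^2 = 256 + 6075 = 6331
Delta = -16 * (6331) = -101296
Delta mod 19 = 12

Delta = 12 (mod 19)


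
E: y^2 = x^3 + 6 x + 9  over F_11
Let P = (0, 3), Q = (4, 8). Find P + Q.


P != Q, so use the chord formula.
s = (y2 - y1) / (x2 - x1) = (5) / (4) mod 11 = 4
x3 = s^2 - x1 - x2 mod 11 = 4^2 - 0 - 4 = 1
y3 = s (x1 - x3) - y1 mod 11 = 4 * (0 - 1) - 3 = 4

P + Q = (1, 4)


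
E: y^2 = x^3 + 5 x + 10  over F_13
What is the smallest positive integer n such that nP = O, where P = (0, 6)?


Compute successive multiples of P until we hit O:
  1P = (0, 6)
  2P = (12, 2)
  3P = (4, 4)
  4P = (6, 10)
  5P = (6, 3)
  6P = (4, 9)
  7P = (12, 11)
  8P = (0, 7)
  ... (continuing to 9P)
  9P = O

ord(P) = 9


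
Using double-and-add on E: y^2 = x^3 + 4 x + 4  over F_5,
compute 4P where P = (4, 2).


k = 4 = 100_2 (binary, LSB first: 001)
Double-and-add from P = (4, 2):
  bit 0 = 0: acc unchanged = O
  bit 1 = 0: acc unchanged = O
  bit 2 = 1: acc = O + (2, 0) = (2, 0)

4P = (2, 0)


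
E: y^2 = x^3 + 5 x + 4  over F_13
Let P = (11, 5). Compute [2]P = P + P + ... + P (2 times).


k = 2 = 10_2 (binary, LSB first: 01)
Double-and-add from P = (11, 5):
  bit 0 = 0: acc unchanged = O
  bit 1 = 1: acc = O + (0, 2) = (0, 2)

2P = (0, 2)


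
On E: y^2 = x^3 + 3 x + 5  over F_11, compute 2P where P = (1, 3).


Doubling: s = (3 x1^2 + a) / (2 y1)
s = (3*1^2 + 3) / (2*3) mod 11 = 1
x3 = s^2 - 2 x1 mod 11 = 1^2 - 2*1 = 10
y3 = s (x1 - x3) - y1 mod 11 = 1 * (1 - 10) - 3 = 10

2P = (10, 10)


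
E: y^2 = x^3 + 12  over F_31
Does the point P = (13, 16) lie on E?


Check whether y^2 = x^3 + 0 x + 12 (mod 31) for (x, y) = (13, 16).
LHS: y^2 = 16^2 mod 31 = 8
RHS: x^3 + 0 x + 12 = 13^3 + 0*13 + 12 mod 31 = 8
LHS = RHS

Yes, on the curve


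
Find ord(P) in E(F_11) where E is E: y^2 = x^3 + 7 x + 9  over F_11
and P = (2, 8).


Compute successive multiples of P until we hit O:
  1P = (2, 8)
  2P = (10, 10)
  3P = (8, 7)
  4P = (5, 9)
  5P = (9, 8)
  6P = (0, 3)
  7P = (7, 7)
  8P = (6, 6)
  ... (continuing to 17P)
  17P = O

ord(P) = 17


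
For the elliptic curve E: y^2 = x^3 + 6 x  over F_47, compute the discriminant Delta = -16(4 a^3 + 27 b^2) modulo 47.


4 a^3 + 27 b^2 = 4*6^3 + 27*0^2 = 864 + 0 = 864
Delta = -16 * (864) = -13824
Delta mod 47 = 41

Delta = 41 (mod 47)


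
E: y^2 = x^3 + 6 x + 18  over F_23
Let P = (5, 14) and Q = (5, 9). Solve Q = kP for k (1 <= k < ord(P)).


Enumerate multiples of P until we hit Q = (5, 9):
  1P = (5, 14)
  2P = (16, 1)
  3P = (11, 14)
  4P = (7, 9)
  5P = (0, 8)
  6P = (13, 4)
  7P = (8, 7)
  8P = (18, 1)
  9P = (1, 5)
  10P = (12, 22)
  11P = (12, 1)
  12P = (1, 18)
  13P = (18, 22)
  14P = (8, 16)
  15P = (13, 19)
  16P = (0, 15)
  17P = (7, 14)
  18P = (11, 9)
  19P = (16, 22)
  20P = (5, 9)
Match found at i = 20.

k = 20


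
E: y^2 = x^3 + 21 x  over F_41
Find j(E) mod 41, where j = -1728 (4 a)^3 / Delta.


Delta = -16(4 a^3 + 27 b^2) mod 41 = 33
-1728 * (4 a)^3 = -1728 * (4*21)^3 mod 41 = 34
j = 34 * 33^(-1) mod 41 = 6

j = 6 (mod 41)


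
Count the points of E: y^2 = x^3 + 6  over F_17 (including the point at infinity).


For each x in F_17, count y with y^2 = x^3 + 0 x + 6 mod 17:
  x = 3: RHS = 16, y in [4, 13]  -> 2 point(s)
  x = 4: RHS = 2, y in [6, 11]  -> 2 point(s)
  x = 6: RHS = 1, y in [1, 16]  -> 2 point(s)
  x = 7: RHS = 9, y in [3, 14]  -> 2 point(s)
  x = 8: RHS = 8, y in [5, 12]  -> 2 point(s)
  x = 9: RHS = 4, y in [2, 15]  -> 2 point(s)
  x = 12: RHS = 0, y in [0]  -> 1 point(s)
  x = 14: RHS = 13, y in [8, 9]  -> 2 point(s)
  x = 15: RHS = 15, y in [7, 10]  -> 2 point(s)
Affine points: 17. Add the point at infinity: total = 18.

#E(F_17) = 18


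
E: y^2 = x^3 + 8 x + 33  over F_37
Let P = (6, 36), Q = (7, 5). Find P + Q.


P != Q, so use the chord formula.
s = (y2 - y1) / (x2 - x1) = (6) / (1) mod 37 = 6
x3 = s^2 - x1 - x2 mod 37 = 6^2 - 6 - 7 = 23
y3 = s (x1 - x3) - y1 mod 37 = 6 * (6 - 23) - 36 = 10

P + Q = (23, 10)


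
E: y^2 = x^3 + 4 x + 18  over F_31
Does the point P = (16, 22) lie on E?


Check whether y^2 = x^3 + 4 x + 18 (mod 31) for (x, y) = (16, 22).
LHS: y^2 = 22^2 mod 31 = 19
RHS: x^3 + 4 x + 18 = 16^3 + 4*16 + 18 mod 31 = 24
LHS != RHS

No, not on the curve


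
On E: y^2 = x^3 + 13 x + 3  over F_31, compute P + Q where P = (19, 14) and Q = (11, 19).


P != Q, so use the chord formula.
s = (y2 - y1) / (x2 - x1) = (5) / (23) mod 31 = 11
x3 = s^2 - x1 - x2 mod 31 = 11^2 - 19 - 11 = 29
y3 = s (x1 - x3) - y1 mod 31 = 11 * (19 - 29) - 14 = 0

P + Q = (29, 0)


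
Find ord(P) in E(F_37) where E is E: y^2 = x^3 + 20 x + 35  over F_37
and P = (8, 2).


Compute successive multiples of P until we hit O:
  1P = (8, 2)
  2P = (18, 23)
  3P = (18, 14)
  4P = (8, 35)
  5P = O

ord(P) = 5


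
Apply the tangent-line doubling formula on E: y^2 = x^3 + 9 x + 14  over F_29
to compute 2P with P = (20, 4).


Doubling: s = (3 x1^2 + a) / (2 y1)
s = (3*20^2 + 9) / (2*4) mod 29 = 17
x3 = s^2 - 2 x1 mod 29 = 17^2 - 2*20 = 17
y3 = s (x1 - x3) - y1 mod 29 = 17 * (20 - 17) - 4 = 18

2P = (17, 18)


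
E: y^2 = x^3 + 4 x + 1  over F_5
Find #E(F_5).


For each x in F_5, count y with y^2 = x^3 + 4 x + 1 mod 5:
  x = 0: RHS = 1, y in [1, 4]  -> 2 point(s)
  x = 1: RHS = 1, y in [1, 4]  -> 2 point(s)
  x = 3: RHS = 0, y in [0]  -> 1 point(s)
  x = 4: RHS = 1, y in [1, 4]  -> 2 point(s)
Affine points: 7. Add the point at infinity: total = 8.

#E(F_5) = 8


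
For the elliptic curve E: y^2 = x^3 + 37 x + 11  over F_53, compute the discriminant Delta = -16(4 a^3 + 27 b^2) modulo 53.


4 a^3 + 27 b^2 = 4*37^3 + 27*11^2 = 202612 + 3267 = 205879
Delta = -16 * (205879) = -3294064
Delta mod 53 = 45

Delta = 45 (mod 53)


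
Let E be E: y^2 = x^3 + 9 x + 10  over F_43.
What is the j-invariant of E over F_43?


Delta = -16(4 a^3 + 27 b^2) mod 43 = 14
-1728 * (4 a)^3 = -1728 * (4*9)^3 mod 43 = 35
j = 35 * 14^(-1) mod 43 = 24

j = 24 (mod 43)


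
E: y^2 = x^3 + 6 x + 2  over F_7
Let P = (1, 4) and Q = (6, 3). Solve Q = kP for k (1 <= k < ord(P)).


Enumerate multiples of P until we hit Q = (6, 3):
  1P = (1, 4)
  2P = (2, 1)
  3P = (6, 4)
  4P = (0, 3)
  5P = (0, 4)
  6P = (6, 3)
Match found at i = 6.

k = 6


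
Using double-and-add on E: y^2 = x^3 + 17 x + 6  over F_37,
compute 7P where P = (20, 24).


k = 7 = 111_2 (binary, LSB first: 111)
Double-and-add from P = (20, 24):
  bit 0 = 1: acc = O + (20, 24) = (20, 24)
  bit 1 = 1: acc = (20, 24) + (6, 18) = (21, 2)
  bit 2 = 1: acc = (21, 2) + (36, 32) = (21, 35)

7P = (21, 35)


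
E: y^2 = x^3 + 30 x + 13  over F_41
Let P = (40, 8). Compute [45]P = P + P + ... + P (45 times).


k = 45 = 101101_2 (binary, LSB first: 101101)
Double-and-add from P = (40, 8):
  bit 0 = 1: acc = O + (40, 8) = (40, 8)
  bit 1 = 0: acc unchanged = (40, 8)
  bit 2 = 1: acc = (40, 8) + (36, 36) = (14, 15)
  bit 3 = 1: acc = (14, 15) + (28, 3) = (24, 17)
  bit 4 = 0: acc unchanged = (24, 17)
  bit 5 = 1: acc = (24, 17) + (2, 32) = (33, 32)

45P = (33, 32)


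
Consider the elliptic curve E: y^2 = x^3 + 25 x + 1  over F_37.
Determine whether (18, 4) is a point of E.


Check whether y^2 = x^3 + 25 x + 1 (mod 37) for (x, y) = (18, 4).
LHS: y^2 = 4^2 mod 37 = 16
RHS: x^3 + 25 x + 1 = 18^3 + 25*18 + 1 mod 37 = 30
LHS != RHS

No, not on the curve


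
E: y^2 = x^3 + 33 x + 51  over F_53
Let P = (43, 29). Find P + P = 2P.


Doubling: s = (3 x1^2 + a) / (2 y1)
s = (3*43^2 + 33) / (2*29) mod 53 = 3
x3 = s^2 - 2 x1 mod 53 = 3^2 - 2*43 = 29
y3 = s (x1 - x3) - y1 mod 53 = 3 * (43 - 29) - 29 = 13

2P = (29, 13)


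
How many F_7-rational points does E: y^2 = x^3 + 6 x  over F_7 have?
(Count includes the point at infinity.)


For each x in F_7, count y with y^2 = x^3 + 6 x + 0 mod 7:
  x = 0: RHS = 0, y in [0]  -> 1 point(s)
  x = 1: RHS = 0, y in [0]  -> 1 point(s)
  x = 4: RHS = 4, y in [2, 5]  -> 2 point(s)
  x = 5: RHS = 1, y in [1, 6]  -> 2 point(s)
  x = 6: RHS = 0, y in [0]  -> 1 point(s)
Affine points: 7. Add the point at infinity: total = 8.

#E(F_7) = 8


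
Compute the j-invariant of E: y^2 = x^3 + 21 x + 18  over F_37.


Delta = -16(4 a^3 + 27 b^2) mod 37 = 2
-1728 * (4 a)^3 = -1728 * (4*21)^3 mod 37 = 11
j = 11 * 2^(-1) mod 37 = 24

j = 24 (mod 37)


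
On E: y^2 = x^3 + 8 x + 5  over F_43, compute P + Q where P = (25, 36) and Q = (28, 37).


P != Q, so use the chord formula.
s = (y2 - y1) / (x2 - x1) = (1) / (3) mod 43 = 29
x3 = s^2 - x1 - x2 mod 43 = 29^2 - 25 - 28 = 14
y3 = s (x1 - x3) - y1 mod 43 = 29 * (25 - 14) - 36 = 25

P + Q = (14, 25)


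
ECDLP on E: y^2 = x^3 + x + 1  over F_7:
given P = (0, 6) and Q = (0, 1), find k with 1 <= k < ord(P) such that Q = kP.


Enumerate multiples of P until we hit Q = (0, 1):
  1P = (0, 6)
  2P = (2, 2)
  3P = (2, 5)
  4P = (0, 1)
Match found at i = 4.

k = 4


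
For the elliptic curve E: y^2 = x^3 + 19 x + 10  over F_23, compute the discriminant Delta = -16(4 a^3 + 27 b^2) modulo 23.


4 a^3 + 27 b^2 = 4*19^3 + 27*10^2 = 27436 + 2700 = 30136
Delta = -16 * (30136) = -482176
Delta mod 23 = 19

Delta = 19 (mod 23)


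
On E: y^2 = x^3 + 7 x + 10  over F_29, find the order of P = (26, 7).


Compute successive multiples of P until we hit O:
  1P = (26, 7)
  2P = (19, 10)
  3P = (12, 16)
  4P = (25, 11)
  5P = (23, 10)
  6P = (10, 6)
  7P = (16, 19)
  8P = (7, 5)
  ... (continuing to 18P)
  18P = O

ord(P) = 18


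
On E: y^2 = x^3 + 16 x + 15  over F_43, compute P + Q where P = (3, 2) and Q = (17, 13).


P != Q, so use the chord formula.
s = (y2 - y1) / (x2 - x1) = (11) / (14) mod 43 = 10
x3 = s^2 - x1 - x2 mod 43 = 10^2 - 3 - 17 = 37
y3 = s (x1 - x3) - y1 mod 43 = 10 * (3 - 37) - 2 = 2

P + Q = (37, 2)


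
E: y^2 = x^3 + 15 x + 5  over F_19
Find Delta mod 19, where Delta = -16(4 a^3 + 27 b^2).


4 a^3 + 27 b^2 = 4*15^3 + 27*5^2 = 13500 + 675 = 14175
Delta = -16 * (14175) = -226800
Delta mod 19 = 3

Delta = 3 (mod 19)


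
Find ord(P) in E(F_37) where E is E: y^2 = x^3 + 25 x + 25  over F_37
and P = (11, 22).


Compute successive multiples of P until we hit O:
  1P = (11, 22)
  2P = (5, 4)
  3P = (30, 32)
  4P = (26, 11)
  5P = (28, 25)
  6P = (2, 34)
  7P = (34, 21)
  8P = (19, 25)
  ... (continuing to 49P)
  49P = O

ord(P) = 49


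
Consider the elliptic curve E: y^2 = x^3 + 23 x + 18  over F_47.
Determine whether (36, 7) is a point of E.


Check whether y^2 = x^3 + 23 x + 18 (mod 47) for (x, y) = (36, 7).
LHS: y^2 = 7^2 mod 47 = 2
RHS: x^3 + 23 x + 18 = 36^3 + 23*36 + 18 mod 47 = 32
LHS != RHS

No, not on the curve


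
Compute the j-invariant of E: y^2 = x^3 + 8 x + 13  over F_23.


Delta = -16(4 a^3 + 27 b^2) mod 23 = 1
-1728 * (4 a)^3 = -1728 * (4*8)^3 mod 23 = 21
j = 21 * 1^(-1) mod 23 = 21

j = 21 (mod 23)


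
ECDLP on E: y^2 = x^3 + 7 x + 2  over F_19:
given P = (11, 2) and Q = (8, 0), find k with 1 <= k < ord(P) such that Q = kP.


Enumerate multiples of P until we hit Q = (8, 0):
  1P = (11, 2)
  2P = (8, 0)
Match found at i = 2.

k = 2


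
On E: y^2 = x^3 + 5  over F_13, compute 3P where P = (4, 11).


k = 3 = 11_2 (binary, LSB first: 11)
Double-and-add from P = (4, 11):
  bit 0 = 1: acc = O + (4, 11) = (4, 11)
  bit 1 = 1: acc = (4, 11) + (6, 0) = (4, 2)

3P = (4, 2)


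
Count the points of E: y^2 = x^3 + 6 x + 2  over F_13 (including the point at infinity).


For each x in F_13, count y with y^2 = x^3 + 6 x + 2 mod 13:
  x = 1: RHS = 9, y in [3, 10]  -> 2 point(s)
  x = 2: RHS = 9, y in [3, 10]  -> 2 point(s)
  x = 4: RHS = 12, y in [5, 8]  -> 2 point(s)
  x = 5: RHS = 1, y in [1, 12]  -> 2 point(s)
  x = 7: RHS = 10, y in [6, 7]  -> 2 point(s)
  x = 8: RHS = 3, y in [4, 9]  -> 2 point(s)
  x = 10: RHS = 9, y in [3, 10]  -> 2 point(s)
Affine points: 14. Add the point at infinity: total = 15.

#E(F_13) = 15


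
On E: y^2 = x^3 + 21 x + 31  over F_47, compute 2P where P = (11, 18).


Doubling: s = (3 x1^2 + a) / (2 y1)
s = (3*11^2 + 21) / (2*18) mod 47 = 42
x3 = s^2 - 2 x1 mod 47 = 42^2 - 2*11 = 3
y3 = s (x1 - x3) - y1 mod 47 = 42 * (11 - 3) - 18 = 36

2P = (3, 36)


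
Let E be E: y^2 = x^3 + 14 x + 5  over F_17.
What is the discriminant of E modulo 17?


4 a^3 + 27 b^2 = 4*14^3 + 27*5^2 = 10976 + 675 = 11651
Delta = -16 * (11651) = -186416
Delta mod 17 = 6

Delta = 6 (mod 17)


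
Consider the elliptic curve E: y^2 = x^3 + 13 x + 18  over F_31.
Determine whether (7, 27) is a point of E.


Check whether y^2 = x^3 + 13 x + 18 (mod 31) for (x, y) = (7, 27).
LHS: y^2 = 27^2 mod 31 = 16
RHS: x^3 + 13 x + 18 = 7^3 + 13*7 + 18 mod 31 = 18
LHS != RHS

No, not on the curve


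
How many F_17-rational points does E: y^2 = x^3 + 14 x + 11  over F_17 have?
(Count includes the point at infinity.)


For each x in F_17, count y with y^2 = x^3 + 14 x + 11 mod 17:
  x = 1: RHS = 9, y in [3, 14]  -> 2 point(s)
  x = 2: RHS = 13, y in [8, 9]  -> 2 point(s)
  x = 5: RHS = 2, y in [6, 11]  -> 2 point(s)
  x = 9: RHS = 16, y in [4, 13]  -> 2 point(s)
  x = 11: RHS = 0, y in [0]  -> 1 point(s)
  x = 15: RHS = 9, y in [3, 14]  -> 2 point(s)
  x = 16: RHS = 13, y in [8, 9]  -> 2 point(s)
Affine points: 13. Add the point at infinity: total = 14.

#E(F_17) = 14


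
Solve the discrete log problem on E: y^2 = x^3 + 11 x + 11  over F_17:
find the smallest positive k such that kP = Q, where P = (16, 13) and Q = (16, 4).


Enumerate multiples of P until we hit Q = (16, 4):
  1P = (16, 13)
  2P = (4, 0)
  3P = (16, 4)
Match found at i = 3.

k = 3


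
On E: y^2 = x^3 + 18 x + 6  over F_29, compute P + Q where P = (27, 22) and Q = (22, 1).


P != Q, so use the chord formula.
s = (y2 - y1) / (x2 - x1) = (8) / (24) mod 29 = 10
x3 = s^2 - x1 - x2 mod 29 = 10^2 - 27 - 22 = 22
y3 = s (x1 - x3) - y1 mod 29 = 10 * (27 - 22) - 22 = 28

P + Q = (22, 28)


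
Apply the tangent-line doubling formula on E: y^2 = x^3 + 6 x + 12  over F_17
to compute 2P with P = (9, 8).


Doubling: s = (3 x1^2 + a) / (2 y1)
s = (3*9^2 + 6) / (2*8) mod 17 = 6
x3 = s^2 - 2 x1 mod 17 = 6^2 - 2*9 = 1
y3 = s (x1 - x3) - y1 mod 17 = 6 * (9 - 1) - 8 = 6

2P = (1, 6)


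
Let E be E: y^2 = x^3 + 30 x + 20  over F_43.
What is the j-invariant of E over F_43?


Delta = -16(4 a^3 + 27 b^2) mod 43 = 15
-1728 * (4 a)^3 = -1728 * (4*30)^3 mod 43 = 27
j = 27 * 15^(-1) mod 43 = 19

j = 19 (mod 43)


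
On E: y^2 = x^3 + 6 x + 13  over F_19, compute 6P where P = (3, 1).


k = 6 = 110_2 (binary, LSB first: 011)
Double-and-add from P = (3, 1):
  bit 0 = 0: acc unchanged = O
  bit 1 = 1: acc = O + (5, 4) = (5, 4)
  bit 2 = 1: acc = (5, 4) + (18, 14) = (3, 18)

6P = (3, 18)


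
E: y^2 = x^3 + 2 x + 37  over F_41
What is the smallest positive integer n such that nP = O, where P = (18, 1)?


Compute successive multiples of P until we hit O:
  1P = (18, 1)
  2P = (30, 18)
  3P = (38, 39)
  4P = (21, 22)
  5P = (10, 14)
  6P = (15, 30)
  7P = (24, 16)
  8P = (36, 36)
  ... (continuing to 27P)
  27P = O

ord(P) = 27


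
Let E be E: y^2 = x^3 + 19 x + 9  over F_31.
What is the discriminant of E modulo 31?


4 a^3 + 27 b^2 = 4*19^3 + 27*9^2 = 27436 + 2187 = 29623
Delta = -16 * (29623) = -473968
Delta mod 31 = 22

Delta = 22 (mod 31)


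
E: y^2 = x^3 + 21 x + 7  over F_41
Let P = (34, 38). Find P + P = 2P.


Doubling: s = (3 x1^2 + a) / (2 y1)
s = (3*34^2 + 21) / (2*38) mod 41 = 13
x3 = s^2 - 2 x1 mod 41 = 13^2 - 2*34 = 19
y3 = s (x1 - x3) - y1 mod 41 = 13 * (34 - 19) - 38 = 34

2P = (19, 34)


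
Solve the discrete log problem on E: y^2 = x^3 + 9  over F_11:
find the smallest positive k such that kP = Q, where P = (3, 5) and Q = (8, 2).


Enumerate multiples of P until we hit Q = (8, 2):
  1P = (3, 5)
  2P = (8, 9)
  3P = (9, 10)
  4P = (0, 3)
  5P = (6, 4)
  6P = (7, 0)
  7P = (6, 7)
  8P = (0, 8)
  9P = (9, 1)
  10P = (8, 2)
Match found at i = 10.

k = 10


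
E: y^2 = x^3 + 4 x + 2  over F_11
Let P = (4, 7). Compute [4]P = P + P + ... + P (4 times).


k = 4 = 100_2 (binary, LSB first: 001)
Double-and-add from P = (4, 7):
  bit 0 = 0: acc unchanged = O
  bit 1 = 0: acc unchanged = O
  bit 2 = 1: acc = O + (4, 7) = (4, 7)

4P = (4, 7)


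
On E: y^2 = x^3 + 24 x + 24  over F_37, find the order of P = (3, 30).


Compute successive multiples of P until we hit O:
  1P = (3, 30)
  2P = (32, 36)
  3P = (28, 35)
  4P = (9, 28)
  5P = (21, 13)
  6P = (22, 27)
  7P = (11, 18)
  8P = (16, 8)
  ... (continuing to 35P)
  35P = O

ord(P) = 35


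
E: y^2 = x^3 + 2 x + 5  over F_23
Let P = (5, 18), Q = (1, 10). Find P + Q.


P != Q, so use the chord formula.
s = (y2 - y1) / (x2 - x1) = (15) / (19) mod 23 = 2
x3 = s^2 - x1 - x2 mod 23 = 2^2 - 5 - 1 = 21
y3 = s (x1 - x3) - y1 mod 23 = 2 * (5 - 21) - 18 = 19

P + Q = (21, 19)


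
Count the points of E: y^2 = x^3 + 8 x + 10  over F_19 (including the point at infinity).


For each x in F_19, count y with y^2 = x^3 + 8 x + 10 mod 19:
  x = 1: RHS = 0, y in [0]  -> 1 point(s)
  x = 3: RHS = 4, y in [2, 17]  -> 2 point(s)
  x = 4: RHS = 11, y in [7, 12]  -> 2 point(s)
  x = 5: RHS = 4, y in [2, 17]  -> 2 point(s)
  x = 8: RHS = 16, y in [4, 15]  -> 2 point(s)
  x = 10: RHS = 7, y in [8, 11]  -> 2 point(s)
  x = 11: RHS = 4, y in [2, 17]  -> 2 point(s)
  x = 14: RHS = 16, y in [4, 15]  -> 2 point(s)
  x = 15: RHS = 9, y in [3, 16]  -> 2 point(s)
  x = 16: RHS = 16, y in [4, 15]  -> 2 point(s)
  x = 17: RHS = 5, y in [9, 10]  -> 2 point(s)
  x = 18: RHS = 1, y in [1, 18]  -> 2 point(s)
Affine points: 23. Add the point at infinity: total = 24.

#E(F_19) = 24


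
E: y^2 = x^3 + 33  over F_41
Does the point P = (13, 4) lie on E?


Check whether y^2 = x^3 + 0 x + 33 (mod 41) for (x, y) = (13, 4).
LHS: y^2 = 4^2 mod 41 = 16
RHS: x^3 + 0 x + 33 = 13^3 + 0*13 + 33 mod 41 = 16
LHS = RHS

Yes, on the curve


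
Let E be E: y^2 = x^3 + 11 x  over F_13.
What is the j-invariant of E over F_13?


Delta = -16(4 a^3 + 27 b^2) mod 13 = 5
-1728 * (4 a)^3 = -1728 * (4*11)^3 mod 13 = 8
j = 8 * 5^(-1) mod 13 = 12

j = 12 (mod 13)


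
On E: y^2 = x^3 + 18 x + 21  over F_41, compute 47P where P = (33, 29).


k = 47 = 101111_2 (binary, LSB first: 111101)
Double-and-add from P = (33, 29):
  bit 0 = 1: acc = O + (33, 29) = (33, 29)
  bit 1 = 1: acc = (33, 29) + (8, 29) = (0, 12)
  bit 2 = 1: acc = (0, 12) + (17, 19) = (28, 3)
  bit 3 = 1: acc = (28, 3) + (30, 3) = (24, 38)
  bit 4 = 0: acc unchanged = (24, 38)
  bit 5 = 1: acc = (24, 38) + (40, 17) = (17, 22)

47P = (17, 22)


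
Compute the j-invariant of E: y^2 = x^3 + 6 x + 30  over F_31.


Delta = -16(4 a^3 + 27 b^2) mod 31 = 4
-1728 * (4 a)^3 = -1728 * (4*6)^3 mod 31 = 15
j = 15 * 4^(-1) mod 31 = 27

j = 27 (mod 31)


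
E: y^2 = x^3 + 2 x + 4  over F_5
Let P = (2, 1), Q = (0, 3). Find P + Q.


P != Q, so use the chord formula.
s = (y2 - y1) / (x2 - x1) = (2) / (3) mod 5 = 4
x3 = s^2 - x1 - x2 mod 5 = 4^2 - 2 - 0 = 4
y3 = s (x1 - x3) - y1 mod 5 = 4 * (2 - 4) - 1 = 1

P + Q = (4, 1)


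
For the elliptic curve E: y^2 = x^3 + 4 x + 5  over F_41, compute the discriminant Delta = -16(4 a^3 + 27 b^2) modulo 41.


4 a^3 + 27 b^2 = 4*4^3 + 27*5^2 = 256 + 675 = 931
Delta = -16 * (931) = -14896
Delta mod 41 = 28

Delta = 28 (mod 41)


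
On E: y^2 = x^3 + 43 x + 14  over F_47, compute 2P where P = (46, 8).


Doubling: s = (3 x1^2 + a) / (2 y1)
s = (3*46^2 + 43) / (2*8) mod 47 = 44
x3 = s^2 - 2 x1 mod 47 = 44^2 - 2*46 = 11
y3 = s (x1 - x3) - y1 mod 47 = 44 * (46 - 11) - 8 = 28

2P = (11, 28)


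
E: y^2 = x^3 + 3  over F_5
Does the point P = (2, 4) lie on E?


Check whether y^2 = x^3 + 0 x + 3 (mod 5) for (x, y) = (2, 4).
LHS: y^2 = 4^2 mod 5 = 1
RHS: x^3 + 0 x + 3 = 2^3 + 0*2 + 3 mod 5 = 1
LHS = RHS

Yes, on the curve


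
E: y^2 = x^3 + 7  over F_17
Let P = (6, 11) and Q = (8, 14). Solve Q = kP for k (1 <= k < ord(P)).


Enumerate multiples of P until we hit Q = (8, 14):
  1P = (6, 11)
  2P = (1, 12)
  3P = (8, 3)
  4P = (2, 7)
  5P = (10, 2)
  6P = (5, 8)
  7P = (15, 13)
  8P = (12, 16)
  9P = (3, 0)
  10P = (12, 1)
  11P = (15, 4)
  12P = (5, 9)
  13P = (10, 15)
  14P = (2, 10)
  15P = (8, 14)
Match found at i = 15.

k = 15


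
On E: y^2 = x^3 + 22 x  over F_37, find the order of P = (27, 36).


Compute successive multiples of P until we hit O:
  1P = (27, 36)
  2P = (4, 35)
  3P = (33, 12)
  4P = (30, 13)
  5P = (10, 31)
  6P = (7, 33)
  7P = (7, 4)
  8P = (10, 6)
  ... (continuing to 13P)
  13P = O

ord(P) = 13


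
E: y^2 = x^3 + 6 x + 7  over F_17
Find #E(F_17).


For each x in F_17, count y with y^2 = x^3 + 6 x + 7 mod 17:
  x = 3: RHS = 1, y in [1, 16]  -> 2 point(s)
  x = 5: RHS = 9, y in [3, 14]  -> 2 point(s)
  x = 6: RHS = 4, y in [2, 15]  -> 2 point(s)
  x = 7: RHS = 1, y in [1, 16]  -> 2 point(s)
  x = 9: RHS = 8, y in [5, 12]  -> 2 point(s)
  x = 10: RHS = 13, y in [8, 9]  -> 2 point(s)
  x = 13: RHS = 4, y in [2, 15]  -> 2 point(s)
  x = 14: RHS = 13, y in [8, 9]  -> 2 point(s)
  x = 15: RHS = 4, y in [2, 15]  -> 2 point(s)
  x = 16: RHS = 0, y in [0]  -> 1 point(s)
Affine points: 19. Add the point at infinity: total = 20.

#E(F_17) = 20


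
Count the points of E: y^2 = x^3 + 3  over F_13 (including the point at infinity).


For each x in F_13, count y with y^2 = x^3 + 0 x + 3 mod 13:
  x = 0: RHS = 3, y in [4, 9]  -> 2 point(s)
  x = 1: RHS = 4, y in [2, 11]  -> 2 point(s)
  x = 3: RHS = 4, y in [2, 11]  -> 2 point(s)
  x = 9: RHS = 4, y in [2, 11]  -> 2 point(s)
Affine points: 8. Add the point at infinity: total = 9.

#E(F_13) = 9


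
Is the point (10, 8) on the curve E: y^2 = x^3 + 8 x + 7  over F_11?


Check whether y^2 = x^3 + 8 x + 7 (mod 11) for (x, y) = (10, 8).
LHS: y^2 = 8^2 mod 11 = 9
RHS: x^3 + 8 x + 7 = 10^3 + 8*10 + 7 mod 11 = 9
LHS = RHS

Yes, on the curve


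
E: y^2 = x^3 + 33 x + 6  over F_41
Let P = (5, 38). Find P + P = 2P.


Doubling: s = (3 x1^2 + a) / (2 y1)
s = (3*5^2 + 33) / (2*38) mod 41 = 23
x3 = s^2 - 2 x1 mod 41 = 23^2 - 2*5 = 27
y3 = s (x1 - x3) - y1 mod 41 = 23 * (5 - 27) - 38 = 30

2P = (27, 30)


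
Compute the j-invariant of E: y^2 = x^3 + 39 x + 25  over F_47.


Delta = -16(4 a^3 + 27 b^2) mod 47 = 24
-1728 * (4 a)^3 = -1728 * (4*39)^3 mod 47 = 42
j = 42 * 24^(-1) mod 47 = 37

j = 37 (mod 47)


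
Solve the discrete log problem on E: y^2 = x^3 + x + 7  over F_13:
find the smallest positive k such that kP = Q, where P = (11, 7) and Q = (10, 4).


Enumerate multiples of P until we hit Q = (10, 4):
  1P = (11, 7)
  2P = (4, 6)
  3P = (2, 11)
  4P = (1, 3)
  5P = (10, 9)
  6P = (9, 2)
  7P = (9, 11)
  8P = (10, 4)
Match found at i = 8.

k = 8


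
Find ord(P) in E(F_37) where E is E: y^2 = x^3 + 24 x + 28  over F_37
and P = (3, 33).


Compute successive multiples of P until we hit O:
  1P = (3, 33)
  2P = (4, 15)
  3P = (21, 32)
  4P = (17, 13)
  5P = (13, 13)
  6P = (25, 11)
  7P = (10, 11)
  8P = (15, 10)
  ... (continuing to 23P)
  23P = O

ord(P) = 23


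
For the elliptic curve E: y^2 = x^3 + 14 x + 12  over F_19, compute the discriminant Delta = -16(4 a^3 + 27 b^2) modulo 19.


4 a^3 + 27 b^2 = 4*14^3 + 27*12^2 = 10976 + 3888 = 14864
Delta = -16 * (14864) = -237824
Delta mod 19 = 18

Delta = 18 (mod 19)


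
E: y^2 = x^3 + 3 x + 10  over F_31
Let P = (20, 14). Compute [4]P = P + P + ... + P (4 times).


k = 4 = 100_2 (binary, LSB first: 001)
Double-and-add from P = (20, 14):
  bit 0 = 0: acc unchanged = O
  bit 1 = 0: acc unchanged = O
  bit 2 = 1: acc = O + (20, 17) = (20, 17)

4P = (20, 17)


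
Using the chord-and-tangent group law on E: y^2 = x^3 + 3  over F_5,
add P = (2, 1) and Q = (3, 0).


P != Q, so use the chord formula.
s = (y2 - y1) / (x2 - x1) = (4) / (1) mod 5 = 4
x3 = s^2 - x1 - x2 mod 5 = 4^2 - 2 - 3 = 1
y3 = s (x1 - x3) - y1 mod 5 = 4 * (2 - 1) - 1 = 3

P + Q = (1, 3)


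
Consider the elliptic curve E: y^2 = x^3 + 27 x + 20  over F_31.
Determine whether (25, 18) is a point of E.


Check whether y^2 = x^3 + 27 x + 20 (mod 31) for (x, y) = (25, 18).
LHS: y^2 = 18^2 mod 31 = 14
RHS: x^3 + 27 x + 20 = 25^3 + 27*25 + 20 mod 31 = 14
LHS = RHS

Yes, on the curve


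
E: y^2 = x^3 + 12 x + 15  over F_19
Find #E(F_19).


For each x in F_19, count y with y^2 = x^3 + 12 x + 15 mod 19:
  x = 1: RHS = 9, y in [3, 16]  -> 2 point(s)
  x = 2: RHS = 9, y in [3, 16]  -> 2 point(s)
  x = 7: RHS = 5, y in [9, 10]  -> 2 point(s)
  x = 9: RHS = 16, y in [4, 15]  -> 2 point(s)
  x = 12: RHS = 6, y in [5, 14]  -> 2 point(s)
  x = 14: RHS = 1, y in [1, 18]  -> 2 point(s)
  x = 15: RHS = 17, y in [6, 13]  -> 2 point(s)
  x = 16: RHS = 9, y in [3, 16]  -> 2 point(s)
Affine points: 16. Add the point at infinity: total = 17.

#E(F_19) = 17


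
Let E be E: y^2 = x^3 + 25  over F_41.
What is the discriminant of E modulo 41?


4 a^3 + 27 b^2 = 4*0^3 + 27*25^2 = 0 + 16875 = 16875
Delta = -16 * (16875) = -270000
Delta mod 41 = 26

Delta = 26 (mod 41)


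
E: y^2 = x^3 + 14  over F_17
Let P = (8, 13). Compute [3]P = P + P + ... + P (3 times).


k = 3 = 11_2 (binary, LSB first: 11)
Double-and-add from P = (8, 13):
  bit 0 = 1: acc = O + (8, 13) = (8, 13)
  bit 1 = 1: acc = (8, 13) + (16, 9) = (6, 3)

3P = (6, 3)


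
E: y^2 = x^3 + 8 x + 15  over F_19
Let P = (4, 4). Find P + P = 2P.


Doubling: s = (3 x1^2 + a) / (2 y1)
s = (3*4^2 + 8) / (2*4) mod 19 = 7
x3 = s^2 - 2 x1 mod 19 = 7^2 - 2*4 = 3
y3 = s (x1 - x3) - y1 mod 19 = 7 * (4 - 3) - 4 = 3

2P = (3, 3)


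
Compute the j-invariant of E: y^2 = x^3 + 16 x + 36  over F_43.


Delta = -16(4 a^3 + 27 b^2) mod 43 = 15
-1728 * (4 a)^3 = -1728 * (4*16)^3 mod 43 = 1
j = 1 * 15^(-1) mod 43 = 23

j = 23 (mod 43)


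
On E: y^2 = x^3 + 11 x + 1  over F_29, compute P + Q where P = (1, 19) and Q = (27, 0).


P != Q, so use the chord formula.
s = (y2 - y1) / (x2 - x1) = (10) / (26) mod 29 = 16
x3 = s^2 - x1 - x2 mod 29 = 16^2 - 1 - 27 = 25
y3 = s (x1 - x3) - y1 mod 29 = 16 * (1 - 25) - 19 = 3

P + Q = (25, 3)


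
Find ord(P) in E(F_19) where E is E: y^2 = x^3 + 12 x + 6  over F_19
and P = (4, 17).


Compute successive multiples of P until we hit O:
  1P = (4, 17)
  2P = (8, 5)
  3P = (16, 0)
  4P = (8, 14)
  5P = (4, 2)
  6P = O

ord(P) = 6


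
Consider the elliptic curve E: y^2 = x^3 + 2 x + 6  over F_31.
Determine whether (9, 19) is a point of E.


Check whether y^2 = x^3 + 2 x + 6 (mod 31) for (x, y) = (9, 19).
LHS: y^2 = 19^2 mod 31 = 20
RHS: x^3 + 2 x + 6 = 9^3 + 2*9 + 6 mod 31 = 9
LHS != RHS

No, not on the curve


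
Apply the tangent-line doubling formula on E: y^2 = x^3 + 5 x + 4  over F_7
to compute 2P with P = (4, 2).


Doubling: s = (3 x1^2 + a) / (2 y1)
s = (3*4^2 + 5) / (2*2) mod 7 = 1
x3 = s^2 - 2 x1 mod 7 = 1^2 - 2*4 = 0
y3 = s (x1 - x3) - y1 mod 7 = 1 * (4 - 0) - 2 = 2

2P = (0, 2)


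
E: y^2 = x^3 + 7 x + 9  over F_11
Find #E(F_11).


For each x in F_11, count y with y^2 = x^3 + 7 x + 9 mod 11:
  x = 0: RHS = 9, y in [3, 8]  -> 2 point(s)
  x = 2: RHS = 9, y in [3, 8]  -> 2 point(s)
  x = 5: RHS = 4, y in [2, 9]  -> 2 point(s)
  x = 6: RHS = 3, y in [5, 6]  -> 2 point(s)
  x = 7: RHS = 5, y in [4, 7]  -> 2 point(s)
  x = 8: RHS = 5, y in [4, 7]  -> 2 point(s)
  x = 9: RHS = 9, y in [3, 8]  -> 2 point(s)
  x = 10: RHS = 1, y in [1, 10]  -> 2 point(s)
Affine points: 16. Add the point at infinity: total = 17.

#E(F_11) = 17


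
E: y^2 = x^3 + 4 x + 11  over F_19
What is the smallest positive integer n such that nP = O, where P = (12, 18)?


Compute successive multiples of P until we hit O:
  1P = (12, 18)
  2P = (0, 7)
  3P = (18, 5)
  4P = (9, 4)
  5P = (5, 2)
  6P = (8, 2)
  7P = (15, 8)
  8P = (1, 15)
  ... (continuing to 21P)
  21P = O

ord(P) = 21


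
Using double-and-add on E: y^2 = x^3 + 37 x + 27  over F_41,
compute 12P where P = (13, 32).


k = 12 = 1100_2 (binary, LSB first: 0011)
Double-and-add from P = (13, 32):
  bit 0 = 0: acc unchanged = O
  bit 1 = 0: acc unchanged = O
  bit 2 = 1: acc = O + (15, 29) = (15, 29)
  bit 3 = 1: acc = (15, 29) + (21, 26) = (36, 2)

12P = (36, 2)


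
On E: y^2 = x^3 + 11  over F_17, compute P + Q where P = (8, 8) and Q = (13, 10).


P != Q, so use the chord formula.
s = (y2 - y1) / (x2 - x1) = (2) / (5) mod 17 = 14
x3 = s^2 - x1 - x2 mod 17 = 14^2 - 8 - 13 = 5
y3 = s (x1 - x3) - y1 mod 17 = 14 * (8 - 5) - 8 = 0

P + Q = (5, 0)


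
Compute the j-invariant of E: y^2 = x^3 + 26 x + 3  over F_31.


Delta = -16(4 a^3 + 27 b^2) mod 31 = 20
-1728 * (4 a)^3 = -1728 * (4*26)^3 mod 31 = 15
j = 15 * 20^(-1) mod 31 = 24

j = 24 (mod 31)


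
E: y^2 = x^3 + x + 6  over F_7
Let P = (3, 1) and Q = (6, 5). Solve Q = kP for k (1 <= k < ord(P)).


Enumerate multiples of P until we hit Q = (6, 5):
  1P = (3, 1)
  2P = (1, 6)
  3P = (4, 5)
  4P = (2, 3)
  5P = (6, 5)
Match found at i = 5.

k = 5


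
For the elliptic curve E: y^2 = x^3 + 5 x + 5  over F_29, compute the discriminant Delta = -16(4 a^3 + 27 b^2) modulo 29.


4 a^3 + 27 b^2 = 4*5^3 + 27*5^2 = 500 + 675 = 1175
Delta = -16 * (1175) = -18800
Delta mod 29 = 21

Delta = 21 (mod 29)
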